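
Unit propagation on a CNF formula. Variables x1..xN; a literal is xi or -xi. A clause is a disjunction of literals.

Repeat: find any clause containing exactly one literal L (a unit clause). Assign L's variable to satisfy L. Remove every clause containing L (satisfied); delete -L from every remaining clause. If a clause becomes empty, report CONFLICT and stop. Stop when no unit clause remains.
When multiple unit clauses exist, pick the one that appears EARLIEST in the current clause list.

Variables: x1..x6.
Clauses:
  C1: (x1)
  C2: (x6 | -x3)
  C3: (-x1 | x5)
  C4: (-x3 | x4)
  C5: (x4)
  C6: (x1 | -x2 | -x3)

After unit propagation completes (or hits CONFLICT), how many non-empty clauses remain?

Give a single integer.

unit clause [1] forces x1=T; simplify:
  drop -1 from [-1, 5] -> [5]
  satisfied 2 clause(s); 4 remain; assigned so far: [1]
unit clause [5] forces x5=T; simplify:
  satisfied 1 clause(s); 3 remain; assigned so far: [1, 5]
unit clause [4] forces x4=T; simplify:
  satisfied 2 clause(s); 1 remain; assigned so far: [1, 4, 5]

Answer: 1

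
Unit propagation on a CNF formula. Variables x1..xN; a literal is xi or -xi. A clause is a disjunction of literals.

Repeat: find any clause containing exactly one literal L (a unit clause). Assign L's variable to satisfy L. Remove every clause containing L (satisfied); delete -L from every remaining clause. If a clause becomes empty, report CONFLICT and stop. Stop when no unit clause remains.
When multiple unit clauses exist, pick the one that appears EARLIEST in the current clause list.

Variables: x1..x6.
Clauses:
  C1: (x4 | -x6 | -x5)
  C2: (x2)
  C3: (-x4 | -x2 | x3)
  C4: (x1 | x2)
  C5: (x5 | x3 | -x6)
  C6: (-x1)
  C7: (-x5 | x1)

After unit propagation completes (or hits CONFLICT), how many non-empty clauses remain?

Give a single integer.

Answer: 2

Derivation:
unit clause [2] forces x2=T; simplify:
  drop -2 from [-4, -2, 3] -> [-4, 3]
  satisfied 2 clause(s); 5 remain; assigned so far: [2]
unit clause [-1] forces x1=F; simplify:
  drop 1 from [-5, 1] -> [-5]
  satisfied 1 clause(s); 4 remain; assigned so far: [1, 2]
unit clause [-5] forces x5=F; simplify:
  drop 5 from [5, 3, -6] -> [3, -6]
  satisfied 2 clause(s); 2 remain; assigned so far: [1, 2, 5]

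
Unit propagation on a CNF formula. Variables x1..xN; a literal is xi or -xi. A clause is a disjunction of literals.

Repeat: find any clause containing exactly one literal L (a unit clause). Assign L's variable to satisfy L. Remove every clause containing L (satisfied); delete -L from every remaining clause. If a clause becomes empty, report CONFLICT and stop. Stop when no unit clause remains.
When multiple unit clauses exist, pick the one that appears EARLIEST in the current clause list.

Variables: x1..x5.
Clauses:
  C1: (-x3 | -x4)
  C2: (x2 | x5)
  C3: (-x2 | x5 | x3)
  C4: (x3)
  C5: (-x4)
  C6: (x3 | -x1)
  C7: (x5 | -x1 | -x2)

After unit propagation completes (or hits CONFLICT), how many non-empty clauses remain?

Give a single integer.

unit clause [3] forces x3=T; simplify:
  drop -3 from [-3, -4] -> [-4]
  satisfied 3 clause(s); 4 remain; assigned so far: [3]
unit clause [-4] forces x4=F; simplify:
  satisfied 2 clause(s); 2 remain; assigned so far: [3, 4]

Answer: 2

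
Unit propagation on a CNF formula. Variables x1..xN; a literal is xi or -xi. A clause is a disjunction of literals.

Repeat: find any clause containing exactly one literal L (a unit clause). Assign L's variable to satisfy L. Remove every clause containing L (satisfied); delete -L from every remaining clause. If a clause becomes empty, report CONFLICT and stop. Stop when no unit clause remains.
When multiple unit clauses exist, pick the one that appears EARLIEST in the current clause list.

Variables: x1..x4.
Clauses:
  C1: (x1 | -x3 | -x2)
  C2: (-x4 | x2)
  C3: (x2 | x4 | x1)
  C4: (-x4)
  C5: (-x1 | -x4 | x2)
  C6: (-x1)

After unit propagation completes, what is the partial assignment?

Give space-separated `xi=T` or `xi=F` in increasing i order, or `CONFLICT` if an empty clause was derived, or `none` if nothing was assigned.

unit clause [-4] forces x4=F; simplify:
  drop 4 from [2, 4, 1] -> [2, 1]
  satisfied 3 clause(s); 3 remain; assigned so far: [4]
unit clause [-1] forces x1=F; simplify:
  drop 1 from [1, -3, -2] -> [-3, -2]
  drop 1 from [2, 1] -> [2]
  satisfied 1 clause(s); 2 remain; assigned so far: [1, 4]
unit clause [2] forces x2=T; simplify:
  drop -2 from [-3, -2] -> [-3]
  satisfied 1 clause(s); 1 remain; assigned so far: [1, 2, 4]
unit clause [-3] forces x3=F; simplify:
  satisfied 1 clause(s); 0 remain; assigned so far: [1, 2, 3, 4]

Answer: x1=F x2=T x3=F x4=F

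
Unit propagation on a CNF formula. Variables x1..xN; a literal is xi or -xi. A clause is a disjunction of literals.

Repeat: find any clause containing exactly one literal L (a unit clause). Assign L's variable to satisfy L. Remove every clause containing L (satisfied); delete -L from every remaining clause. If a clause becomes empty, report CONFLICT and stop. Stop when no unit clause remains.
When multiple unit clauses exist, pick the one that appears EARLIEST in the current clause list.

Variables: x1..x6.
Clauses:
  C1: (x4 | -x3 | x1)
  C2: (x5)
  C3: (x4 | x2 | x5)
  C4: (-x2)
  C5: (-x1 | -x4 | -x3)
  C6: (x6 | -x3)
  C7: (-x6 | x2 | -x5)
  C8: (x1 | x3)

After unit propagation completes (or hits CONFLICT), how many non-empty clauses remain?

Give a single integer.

unit clause [5] forces x5=T; simplify:
  drop -5 from [-6, 2, -5] -> [-6, 2]
  satisfied 2 clause(s); 6 remain; assigned so far: [5]
unit clause [-2] forces x2=F; simplify:
  drop 2 from [-6, 2] -> [-6]
  satisfied 1 clause(s); 5 remain; assigned so far: [2, 5]
unit clause [-6] forces x6=F; simplify:
  drop 6 from [6, -3] -> [-3]
  satisfied 1 clause(s); 4 remain; assigned so far: [2, 5, 6]
unit clause [-3] forces x3=F; simplify:
  drop 3 from [1, 3] -> [1]
  satisfied 3 clause(s); 1 remain; assigned so far: [2, 3, 5, 6]
unit clause [1] forces x1=T; simplify:
  satisfied 1 clause(s); 0 remain; assigned so far: [1, 2, 3, 5, 6]

Answer: 0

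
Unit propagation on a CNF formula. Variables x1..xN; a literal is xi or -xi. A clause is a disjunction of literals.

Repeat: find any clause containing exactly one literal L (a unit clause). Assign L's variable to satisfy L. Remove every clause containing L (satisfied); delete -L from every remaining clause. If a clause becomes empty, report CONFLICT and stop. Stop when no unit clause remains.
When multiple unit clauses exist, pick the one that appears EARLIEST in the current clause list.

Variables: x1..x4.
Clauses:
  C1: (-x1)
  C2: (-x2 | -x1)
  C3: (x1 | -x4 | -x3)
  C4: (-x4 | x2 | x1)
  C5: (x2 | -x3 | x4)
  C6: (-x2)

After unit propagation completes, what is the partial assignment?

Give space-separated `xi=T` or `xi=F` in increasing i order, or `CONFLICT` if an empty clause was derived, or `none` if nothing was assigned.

unit clause [-1] forces x1=F; simplify:
  drop 1 from [1, -4, -3] -> [-4, -3]
  drop 1 from [-4, 2, 1] -> [-4, 2]
  satisfied 2 clause(s); 4 remain; assigned so far: [1]
unit clause [-2] forces x2=F; simplify:
  drop 2 from [-4, 2] -> [-4]
  drop 2 from [2, -3, 4] -> [-3, 4]
  satisfied 1 clause(s); 3 remain; assigned so far: [1, 2]
unit clause [-4] forces x4=F; simplify:
  drop 4 from [-3, 4] -> [-3]
  satisfied 2 clause(s); 1 remain; assigned so far: [1, 2, 4]
unit clause [-3] forces x3=F; simplify:
  satisfied 1 clause(s); 0 remain; assigned so far: [1, 2, 3, 4]

Answer: x1=F x2=F x3=F x4=F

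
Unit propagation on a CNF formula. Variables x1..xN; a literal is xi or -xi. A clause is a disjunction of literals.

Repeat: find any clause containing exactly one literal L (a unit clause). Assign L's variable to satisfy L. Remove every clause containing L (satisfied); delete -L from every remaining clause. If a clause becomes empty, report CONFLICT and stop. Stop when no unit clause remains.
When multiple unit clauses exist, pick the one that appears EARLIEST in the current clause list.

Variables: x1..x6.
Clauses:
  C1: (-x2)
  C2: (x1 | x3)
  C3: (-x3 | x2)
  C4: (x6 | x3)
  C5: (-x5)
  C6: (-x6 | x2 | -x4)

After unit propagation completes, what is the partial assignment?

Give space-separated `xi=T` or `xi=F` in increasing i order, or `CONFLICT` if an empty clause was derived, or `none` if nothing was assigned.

unit clause [-2] forces x2=F; simplify:
  drop 2 from [-3, 2] -> [-3]
  drop 2 from [-6, 2, -4] -> [-6, -4]
  satisfied 1 clause(s); 5 remain; assigned so far: [2]
unit clause [-3] forces x3=F; simplify:
  drop 3 from [1, 3] -> [1]
  drop 3 from [6, 3] -> [6]
  satisfied 1 clause(s); 4 remain; assigned so far: [2, 3]
unit clause [1] forces x1=T; simplify:
  satisfied 1 clause(s); 3 remain; assigned so far: [1, 2, 3]
unit clause [6] forces x6=T; simplify:
  drop -6 from [-6, -4] -> [-4]
  satisfied 1 clause(s); 2 remain; assigned so far: [1, 2, 3, 6]
unit clause [-5] forces x5=F; simplify:
  satisfied 1 clause(s); 1 remain; assigned so far: [1, 2, 3, 5, 6]
unit clause [-4] forces x4=F; simplify:
  satisfied 1 clause(s); 0 remain; assigned so far: [1, 2, 3, 4, 5, 6]

Answer: x1=T x2=F x3=F x4=F x5=F x6=T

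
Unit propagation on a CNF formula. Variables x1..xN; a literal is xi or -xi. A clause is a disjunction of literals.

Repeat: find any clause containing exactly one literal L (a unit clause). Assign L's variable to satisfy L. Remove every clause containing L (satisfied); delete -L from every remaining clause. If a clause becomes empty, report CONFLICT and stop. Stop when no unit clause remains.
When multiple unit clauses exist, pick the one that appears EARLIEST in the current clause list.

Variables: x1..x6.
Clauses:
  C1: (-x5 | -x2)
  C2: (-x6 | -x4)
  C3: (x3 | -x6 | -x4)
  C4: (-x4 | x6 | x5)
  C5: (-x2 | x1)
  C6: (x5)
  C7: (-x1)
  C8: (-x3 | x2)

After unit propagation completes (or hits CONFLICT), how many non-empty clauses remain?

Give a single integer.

unit clause [5] forces x5=T; simplify:
  drop -5 from [-5, -2] -> [-2]
  satisfied 2 clause(s); 6 remain; assigned so far: [5]
unit clause [-2] forces x2=F; simplify:
  drop 2 from [-3, 2] -> [-3]
  satisfied 2 clause(s); 4 remain; assigned so far: [2, 5]
unit clause [-1] forces x1=F; simplify:
  satisfied 1 clause(s); 3 remain; assigned so far: [1, 2, 5]
unit clause [-3] forces x3=F; simplify:
  drop 3 from [3, -6, -4] -> [-6, -4]
  satisfied 1 clause(s); 2 remain; assigned so far: [1, 2, 3, 5]

Answer: 2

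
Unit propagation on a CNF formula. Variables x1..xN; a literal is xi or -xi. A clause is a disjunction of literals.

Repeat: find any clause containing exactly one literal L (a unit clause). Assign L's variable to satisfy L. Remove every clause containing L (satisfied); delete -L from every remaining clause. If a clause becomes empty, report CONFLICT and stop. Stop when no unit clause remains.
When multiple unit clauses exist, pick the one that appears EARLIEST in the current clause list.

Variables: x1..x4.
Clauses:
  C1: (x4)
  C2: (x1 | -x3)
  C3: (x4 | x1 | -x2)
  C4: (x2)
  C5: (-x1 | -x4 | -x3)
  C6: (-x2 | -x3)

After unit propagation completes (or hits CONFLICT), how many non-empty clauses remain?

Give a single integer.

Answer: 0

Derivation:
unit clause [4] forces x4=T; simplify:
  drop -4 from [-1, -4, -3] -> [-1, -3]
  satisfied 2 clause(s); 4 remain; assigned so far: [4]
unit clause [2] forces x2=T; simplify:
  drop -2 from [-2, -3] -> [-3]
  satisfied 1 clause(s); 3 remain; assigned so far: [2, 4]
unit clause [-3] forces x3=F; simplify:
  satisfied 3 clause(s); 0 remain; assigned so far: [2, 3, 4]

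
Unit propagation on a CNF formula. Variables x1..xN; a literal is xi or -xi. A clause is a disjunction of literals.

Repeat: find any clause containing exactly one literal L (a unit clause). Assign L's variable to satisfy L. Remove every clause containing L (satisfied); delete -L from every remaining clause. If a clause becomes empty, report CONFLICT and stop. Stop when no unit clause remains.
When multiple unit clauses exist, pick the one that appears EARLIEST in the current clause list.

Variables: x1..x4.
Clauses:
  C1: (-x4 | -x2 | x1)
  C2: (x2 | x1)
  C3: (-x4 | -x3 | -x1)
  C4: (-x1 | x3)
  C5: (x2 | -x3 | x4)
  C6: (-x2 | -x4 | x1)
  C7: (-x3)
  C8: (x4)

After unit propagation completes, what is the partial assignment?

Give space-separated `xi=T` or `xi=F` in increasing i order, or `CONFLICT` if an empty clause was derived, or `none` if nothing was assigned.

unit clause [-3] forces x3=F; simplify:
  drop 3 from [-1, 3] -> [-1]
  satisfied 3 clause(s); 5 remain; assigned so far: [3]
unit clause [-1] forces x1=F; simplify:
  drop 1 from [-4, -2, 1] -> [-4, -2]
  drop 1 from [2, 1] -> [2]
  drop 1 from [-2, -4, 1] -> [-2, -4]
  satisfied 1 clause(s); 4 remain; assigned so far: [1, 3]
unit clause [2] forces x2=T; simplify:
  drop -2 from [-4, -2] -> [-4]
  drop -2 from [-2, -4] -> [-4]
  satisfied 1 clause(s); 3 remain; assigned so far: [1, 2, 3]
unit clause [-4] forces x4=F; simplify:
  drop 4 from [4] -> [] (empty!)
  satisfied 2 clause(s); 1 remain; assigned so far: [1, 2, 3, 4]
CONFLICT (empty clause)

Answer: CONFLICT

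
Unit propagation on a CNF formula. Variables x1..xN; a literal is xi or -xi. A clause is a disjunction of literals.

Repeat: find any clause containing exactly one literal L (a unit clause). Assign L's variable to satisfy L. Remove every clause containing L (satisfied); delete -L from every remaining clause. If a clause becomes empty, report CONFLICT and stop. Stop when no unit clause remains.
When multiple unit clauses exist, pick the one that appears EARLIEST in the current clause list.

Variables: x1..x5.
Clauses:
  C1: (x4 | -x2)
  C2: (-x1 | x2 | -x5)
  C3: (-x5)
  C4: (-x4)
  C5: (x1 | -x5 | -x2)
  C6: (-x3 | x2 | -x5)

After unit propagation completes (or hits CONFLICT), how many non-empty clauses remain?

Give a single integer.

unit clause [-5] forces x5=F; simplify:
  satisfied 4 clause(s); 2 remain; assigned so far: [5]
unit clause [-4] forces x4=F; simplify:
  drop 4 from [4, -2] -> [-2]
  satisfied 1 clause(s); 1 remain; assigned so far: [4, 5]
unit clause [-2] forces x2=F; simplify:
  satisfied 1 clause(s); 0 remain; assigned so far: [2, 4, 5]

Answer: 0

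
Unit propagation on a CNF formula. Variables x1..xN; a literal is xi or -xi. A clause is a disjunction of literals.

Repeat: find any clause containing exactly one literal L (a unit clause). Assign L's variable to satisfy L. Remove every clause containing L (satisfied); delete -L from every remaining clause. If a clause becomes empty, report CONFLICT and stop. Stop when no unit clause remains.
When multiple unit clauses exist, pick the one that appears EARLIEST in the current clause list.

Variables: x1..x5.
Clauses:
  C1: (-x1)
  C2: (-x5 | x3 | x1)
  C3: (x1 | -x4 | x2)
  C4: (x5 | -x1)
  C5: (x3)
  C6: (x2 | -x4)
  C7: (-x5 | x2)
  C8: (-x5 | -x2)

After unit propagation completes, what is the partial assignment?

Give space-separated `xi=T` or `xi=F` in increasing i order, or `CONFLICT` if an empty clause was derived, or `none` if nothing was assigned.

unit clause [-1] forces x1=F; simplify:
  drop 1 from [-5, 3, 1] -> [-5, 3]
  drop 1 from [1, -4, 2] -> [-4, 2]
  satisfied 2 clause(s); 6 remain; assigned so far: [1]
unit clause [3] forces x3=T; simplify:
  satisfied 2 clause(s); 4 remain; assigned so far: [1, 3]

Answer: x1=F x3=T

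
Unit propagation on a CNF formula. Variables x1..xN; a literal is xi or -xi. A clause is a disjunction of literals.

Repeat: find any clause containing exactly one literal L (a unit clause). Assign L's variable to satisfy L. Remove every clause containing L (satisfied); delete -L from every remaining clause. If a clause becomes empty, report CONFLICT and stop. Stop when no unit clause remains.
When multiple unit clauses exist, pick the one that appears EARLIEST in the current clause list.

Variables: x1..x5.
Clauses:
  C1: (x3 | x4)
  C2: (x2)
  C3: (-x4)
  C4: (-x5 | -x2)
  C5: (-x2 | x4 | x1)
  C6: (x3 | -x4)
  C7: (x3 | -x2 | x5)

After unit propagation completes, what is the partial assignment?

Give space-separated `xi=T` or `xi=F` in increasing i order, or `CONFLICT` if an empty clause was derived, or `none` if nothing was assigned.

unit clause [2] forces x2=T; simplify:
  drop -2 from [-5, -2] -> [-5]
  drop -2 from [-2, 4, 1] -> [4, 1]
  drop -2 from [3, -2, 5] -> [3, 5]
  satisfied 1 clause(s); 6 remain; assigned so far: [2]
unit clause [-4] forces x4=F; simplify:
  drop 4 from [3, 4] -> [3]
  drop 4 from [4, 1] -> [1]
  satisfied 2 clause(s); 4 remain; assigned so far: [2, 4]
unit clause [3] forces x3=T; simplify:
  satisfied 2 clause(s); 2 remain; assigned so far: [2, 3, 4]
unit clause [-5] forces x5=F; simplify:
  satisfied 1 clause(s); 1 remain; assigned so far: [2, 3, 4, 5]
unit clause [1] forces x1=T; simplify:
  satisfied 1 clause(s); 0 remain; assigned so far: [1, 2, 3, 4, 5]

Answer: x1=T x2=T x3=T x4=F x5=F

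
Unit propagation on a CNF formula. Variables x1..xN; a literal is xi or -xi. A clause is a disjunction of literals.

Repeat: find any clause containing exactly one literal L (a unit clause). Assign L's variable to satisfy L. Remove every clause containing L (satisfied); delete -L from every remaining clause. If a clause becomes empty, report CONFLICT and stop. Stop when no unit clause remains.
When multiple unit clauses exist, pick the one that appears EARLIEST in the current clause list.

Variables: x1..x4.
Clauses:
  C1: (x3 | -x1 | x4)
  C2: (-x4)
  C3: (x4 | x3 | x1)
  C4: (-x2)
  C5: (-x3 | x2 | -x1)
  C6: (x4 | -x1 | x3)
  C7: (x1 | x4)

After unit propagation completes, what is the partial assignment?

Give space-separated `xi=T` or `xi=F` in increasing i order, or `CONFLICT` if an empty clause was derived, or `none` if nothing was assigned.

Answer: CONFLICT

Derivation:
unit clause [-4] forces x4=F; simplify:
  drop 4 from [3, -1, 4] -> [3, -1]
  drop 4 from [4, 3, 1] -> [3, 1]
  drop 4 from [4, -1, 3] -> [-1, 3]
  drop 4 from [1, 4] -> [1]
  satisfied 1 clause(s); 6 remain; assigned so far: [4]
unit clause [-2] forces x2=F; simplify:
  drop 2 from [-3, 2, -1] -> [-3, -1]
  satisfied 1 clause(s); 5 remain; assigned so far: [2, 4]
unit clause [1] forces x1=T; simplify:
  drop -1 from [3, -1] -> [3]
  drop -1 from [-3, -1] -> [-3]
  drop -1 from [-1, 3] -> [3]
  satisfied 2 clause(s); 3 remain; assigned so far: [1, 2, 4]
unit clause [3] forces x3=T; simplify:
  drop -3 from [-3] -> [] (empty!)
  satisfied 2 clause(s); 1 remain; assigned so far: [1, 2, 3, 4]
CONFLICT (empty clause)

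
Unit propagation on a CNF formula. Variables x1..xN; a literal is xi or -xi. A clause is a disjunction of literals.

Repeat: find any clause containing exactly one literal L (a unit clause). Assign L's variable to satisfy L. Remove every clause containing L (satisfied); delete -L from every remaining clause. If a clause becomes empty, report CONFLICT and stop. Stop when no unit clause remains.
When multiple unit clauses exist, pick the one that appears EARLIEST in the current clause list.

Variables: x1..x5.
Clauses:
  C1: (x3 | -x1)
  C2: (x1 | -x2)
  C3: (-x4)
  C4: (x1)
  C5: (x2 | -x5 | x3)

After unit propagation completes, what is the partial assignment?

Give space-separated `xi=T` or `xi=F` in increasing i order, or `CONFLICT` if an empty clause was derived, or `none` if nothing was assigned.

Answer: x1=T x3=T x4=F

Derivation:
unit clause [-4] forces x4=F; simplify:
  satisfied 1 clause(s); 4 remain; assigned so far: [4]
unit clause [1] forces x1=T; simplify:
  drop -1 from [3, -1] -> [3]
  satisfied 2 clause(s); 2 remain; assigned so far: [1, 4]
unit clause [3] forces x3=T; simplify:
  satisfied 2 clause(s); 0 remain; assigned so far: [1, 3, 4]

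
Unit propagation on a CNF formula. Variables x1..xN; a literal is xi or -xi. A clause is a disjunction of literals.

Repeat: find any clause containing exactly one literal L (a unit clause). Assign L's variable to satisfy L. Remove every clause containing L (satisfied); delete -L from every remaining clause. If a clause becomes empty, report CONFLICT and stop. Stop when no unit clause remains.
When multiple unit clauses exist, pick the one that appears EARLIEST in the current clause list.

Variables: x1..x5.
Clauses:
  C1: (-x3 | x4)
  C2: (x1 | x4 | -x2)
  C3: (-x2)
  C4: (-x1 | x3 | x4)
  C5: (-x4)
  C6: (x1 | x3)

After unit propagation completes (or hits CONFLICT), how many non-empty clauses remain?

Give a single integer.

unit clause [-2] forces x2=F; simplify:
  satisfied 2 clause(s); 4 remain; assigned so far: [2]
unit clause [-4] forces x4=F; simplify:
  drop 4 from [-3, 4] -> [-3]
  drop 4 from [-1, 3, 4] -> [-1, 3]
  satisfied 1 clause(s); 3 remain; assigned so far: [2, 4]
unit clause [-3] forces x3=F; simplify:
  drop 3 from [-1, 3] -> [-1]
  drop 3 from [1, 3] -> [1]
  satisfied 1 clause(s); 2 remain; assigned so far: [2, 3, 4]
unit clause [-1] forces x1=F; simplify:
  drop 1 from [1] -> [] (empty!)
  satisfied 1 clause(s); 1 remain; assigned so far: [1, 2, 3, 4]
CONFLICT (empty clause)

Answer: 0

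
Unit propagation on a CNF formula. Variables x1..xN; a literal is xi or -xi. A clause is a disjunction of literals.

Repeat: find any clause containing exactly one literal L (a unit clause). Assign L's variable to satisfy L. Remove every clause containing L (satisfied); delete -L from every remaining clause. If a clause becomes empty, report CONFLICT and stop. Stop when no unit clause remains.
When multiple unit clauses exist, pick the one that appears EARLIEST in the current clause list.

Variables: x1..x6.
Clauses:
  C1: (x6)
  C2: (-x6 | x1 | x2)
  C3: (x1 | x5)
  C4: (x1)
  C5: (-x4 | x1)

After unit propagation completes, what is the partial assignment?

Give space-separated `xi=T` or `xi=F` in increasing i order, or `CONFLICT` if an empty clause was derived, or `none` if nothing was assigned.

unit clause [6] forces x6=T; simplify:
  drop -6 from [-6, 1, 2] -> [1, 2]
  satisfied 1 clause(s); 4 remain; assigned so far: [6]
unit clause [1] forces x1=T; simplify:
  satisfied 4 clause(s); 0 remain; assigned so far: [1, 6]

Answer: x1=T x6=T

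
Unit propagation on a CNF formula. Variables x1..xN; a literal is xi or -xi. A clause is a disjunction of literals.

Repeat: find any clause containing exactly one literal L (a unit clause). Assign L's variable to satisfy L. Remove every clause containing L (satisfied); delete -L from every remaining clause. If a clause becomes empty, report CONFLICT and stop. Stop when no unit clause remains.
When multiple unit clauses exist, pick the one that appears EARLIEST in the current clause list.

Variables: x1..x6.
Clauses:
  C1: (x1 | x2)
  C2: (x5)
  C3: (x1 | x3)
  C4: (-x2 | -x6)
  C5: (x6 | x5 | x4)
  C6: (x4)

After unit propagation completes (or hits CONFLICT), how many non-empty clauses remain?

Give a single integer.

unit clause [5] forces x5=T; simplify:
  satisfied 2 clause(s); 4 remain; assigned so far: [5]
unit clause [4] forces x4=T; simplify:
  satisfied 1 clause(s); 3 remain; assigned so far: [4, 5]

Answer: 3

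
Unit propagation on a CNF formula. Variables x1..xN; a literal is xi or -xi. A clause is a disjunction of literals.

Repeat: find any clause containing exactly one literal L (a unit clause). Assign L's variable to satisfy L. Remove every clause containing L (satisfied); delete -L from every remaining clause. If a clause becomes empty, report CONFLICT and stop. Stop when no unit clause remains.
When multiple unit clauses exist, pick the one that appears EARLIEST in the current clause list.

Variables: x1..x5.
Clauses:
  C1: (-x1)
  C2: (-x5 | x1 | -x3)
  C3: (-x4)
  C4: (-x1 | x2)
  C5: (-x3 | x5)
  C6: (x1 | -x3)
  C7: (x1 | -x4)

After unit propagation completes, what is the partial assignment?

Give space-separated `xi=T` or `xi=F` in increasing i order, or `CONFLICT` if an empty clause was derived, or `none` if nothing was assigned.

unit clause [-1] forces x1=F; simplify:
  drop 1 from [-5, 1, -3] -> [-5, -3]
  drop 1 from [1, -3] -> [-3]
  drop 1 from [1, -4] -> [-4]
  satisfied 2 clause(s); 5 remain; assigned so far: [1]
unit clause [-4] forces x4=F; simplify:
  satisfied 2 clause(s); 3 remain; assigned so far: [1, 4]
unit clause [-3] forces x3=F; simplify:
  satisfied 3 clause(s); 0 remain; assigned so far: [1, 3, 4]

Answer: x1=F x3=F x4=F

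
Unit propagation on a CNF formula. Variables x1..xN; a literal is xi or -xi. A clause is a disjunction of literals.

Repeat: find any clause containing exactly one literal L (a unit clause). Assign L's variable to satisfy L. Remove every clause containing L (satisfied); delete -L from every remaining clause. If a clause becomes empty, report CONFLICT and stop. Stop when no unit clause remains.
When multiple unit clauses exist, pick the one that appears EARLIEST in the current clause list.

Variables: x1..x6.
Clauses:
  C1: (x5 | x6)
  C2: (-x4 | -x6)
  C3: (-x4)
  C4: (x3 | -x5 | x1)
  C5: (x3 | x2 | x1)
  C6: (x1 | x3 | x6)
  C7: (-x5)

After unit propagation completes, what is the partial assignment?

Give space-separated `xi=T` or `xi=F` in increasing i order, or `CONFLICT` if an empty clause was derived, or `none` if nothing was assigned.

Answer: x4=F x5=F x6=T

Derivation:
unit clause [-4] forces x4=F; simplify:
  satisfied 2 clause(s); 5 remain; assigned so far: [4]
unit clause [-5] forces x5=F; simplify:
  drop 5 from [5, 6] -> [6]
  satisfied 2 clause(s); 3 remain; assigned so far: [4, 5]
unit clause [6] forces x6=T; simplify:
  satisfied 2 clause(s); 1 remain; assigned so far: [4, 5, 6]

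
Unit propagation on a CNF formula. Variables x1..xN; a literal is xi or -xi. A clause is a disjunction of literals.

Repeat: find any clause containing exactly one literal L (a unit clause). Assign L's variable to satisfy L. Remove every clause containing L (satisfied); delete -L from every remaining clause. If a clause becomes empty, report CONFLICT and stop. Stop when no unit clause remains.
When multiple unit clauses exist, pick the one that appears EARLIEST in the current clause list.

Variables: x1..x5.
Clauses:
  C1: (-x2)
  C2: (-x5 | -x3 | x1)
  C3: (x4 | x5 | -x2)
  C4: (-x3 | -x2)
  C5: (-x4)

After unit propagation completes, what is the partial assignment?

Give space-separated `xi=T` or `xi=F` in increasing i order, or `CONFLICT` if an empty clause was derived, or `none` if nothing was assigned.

unit clause [-2] forces x2=F; simplify:
  satisfied 3 clause(s); 2 remain; assigned so far: [2]
unit clause [-4] forces x4=F; simplify:
  satisfied 1 clause(s); 1 remain; assigned so far: [2, 4]

Answer: x2=F x4=F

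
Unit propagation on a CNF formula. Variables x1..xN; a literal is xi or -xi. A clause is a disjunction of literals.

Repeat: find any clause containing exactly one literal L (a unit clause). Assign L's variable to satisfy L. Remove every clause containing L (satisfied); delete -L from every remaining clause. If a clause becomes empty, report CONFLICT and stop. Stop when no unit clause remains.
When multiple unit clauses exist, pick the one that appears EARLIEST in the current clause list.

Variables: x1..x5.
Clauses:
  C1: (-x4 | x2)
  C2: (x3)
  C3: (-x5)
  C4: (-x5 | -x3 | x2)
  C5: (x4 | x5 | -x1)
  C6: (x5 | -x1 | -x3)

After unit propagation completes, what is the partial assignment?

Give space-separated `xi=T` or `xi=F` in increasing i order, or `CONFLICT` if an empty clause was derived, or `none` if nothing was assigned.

unit clause [3] forces x3=T; simplify:
  drop -3 from [-5, -3, 2] -> [-5, 2]
  drop -3 from [5, -1, -3] -> [5, -1]
  satisfied 1 clause(s); 5 remain; assigned so far: [3]
unit clause [-5] forces x5=F; simplify:
  drop 5 from [4, 5, -1] -> [4, -1]
  drop 5 from [5, -1] -> [-1]
  satisfied 2 clause(s); 3 remain; assigned so far: [3, 5]
unit clause [-1] forces x1=F; simplify:
  satisfied 2 clause(s); 1 remain; assigned so far: [1, 3, 5]

Answer: x1=F x3=T x5=F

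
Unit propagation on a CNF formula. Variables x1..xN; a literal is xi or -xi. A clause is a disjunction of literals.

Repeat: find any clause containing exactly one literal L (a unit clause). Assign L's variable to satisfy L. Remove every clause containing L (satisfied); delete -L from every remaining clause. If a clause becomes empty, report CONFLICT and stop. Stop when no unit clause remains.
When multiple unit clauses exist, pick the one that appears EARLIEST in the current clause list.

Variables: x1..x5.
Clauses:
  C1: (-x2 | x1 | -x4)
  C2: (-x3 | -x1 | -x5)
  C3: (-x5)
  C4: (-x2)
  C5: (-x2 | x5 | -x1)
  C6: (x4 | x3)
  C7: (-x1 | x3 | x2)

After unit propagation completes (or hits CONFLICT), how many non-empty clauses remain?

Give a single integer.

Answer: 2

Derivation:
unit clause [-5] forces x5=F; simplify:
  drop 5 from [-2, 5, -1] -> [-2, -1]
  satisfied 2 clause(s); 5 remain; assigned so far: [5]
unit clause [-2] forces x2=F; simplify:
  drop 2 from [-1, 3, 2] -> [-1, 3]
  satisfied 3 clause(s); 2 remain; assigned so far: [2, 5]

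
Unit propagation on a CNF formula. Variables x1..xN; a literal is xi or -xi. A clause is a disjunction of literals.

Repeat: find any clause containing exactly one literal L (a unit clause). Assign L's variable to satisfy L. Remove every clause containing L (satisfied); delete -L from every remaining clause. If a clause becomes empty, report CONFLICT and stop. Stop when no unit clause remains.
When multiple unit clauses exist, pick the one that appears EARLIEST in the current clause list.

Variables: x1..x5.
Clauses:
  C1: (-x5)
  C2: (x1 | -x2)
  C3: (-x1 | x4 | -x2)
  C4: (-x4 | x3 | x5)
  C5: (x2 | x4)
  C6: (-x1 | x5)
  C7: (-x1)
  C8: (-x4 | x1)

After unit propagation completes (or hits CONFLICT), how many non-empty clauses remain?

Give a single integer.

Answer: 1

Derivation:
unit clause [-5] forces x5=F; simplify:
  drop 5 from [-4, 3, 5] -> [-4, 3]
  drop 5 from [-1, 5] -> [-1]
  satisfied 1 clause(s); 7 remain; assigned so far: [5]
unit clause [-1] forces x1=F; simplify:
  drop 1 from [1, -2] -> [-2]
  drop 1 from [-4, 1] -> [-4]
  satisfied 3 clause(s); 4 remain; assigned so far: [1, 5]
unit clause [-2] forces x2=F; simplify:
  drop 2 from [2, 4] -> [4]
  satisfied 1 clause(s); 3 remain; assigned so far: [1, 2, 5]
unit clause [4] forces x4=T; simplify:
  drop -4 from [-4, 3] -> [3]
  drop -4 from [-4] -> [] (empty!)
  satisfied 1 clause(s); 2 remain; assigned so far: [1, 2, 4, 5]
CONFLICT (empty clause)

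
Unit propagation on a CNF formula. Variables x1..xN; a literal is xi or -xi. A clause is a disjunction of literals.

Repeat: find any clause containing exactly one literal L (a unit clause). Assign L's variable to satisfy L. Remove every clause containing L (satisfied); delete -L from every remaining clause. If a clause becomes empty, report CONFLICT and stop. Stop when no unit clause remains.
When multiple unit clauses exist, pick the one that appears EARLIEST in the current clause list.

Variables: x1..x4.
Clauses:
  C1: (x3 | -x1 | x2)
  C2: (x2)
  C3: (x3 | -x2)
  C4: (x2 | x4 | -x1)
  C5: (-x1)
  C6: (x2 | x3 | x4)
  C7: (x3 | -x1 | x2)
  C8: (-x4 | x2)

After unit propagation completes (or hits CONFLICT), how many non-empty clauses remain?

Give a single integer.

unit clause [2] forces x2=T; simplify:
  drop -2 from [3, -2] -> [3]
  satisfied 6 clause(s); 2 remain; assigned so far: [2]
unit clause [3] forces x3=T; simplify:
  satisfied 1 clause(s); 1 remain; assigned so far: [2, 3]
unit clause [-1] forces x1=F; simplify:
  satisfied 1 clause(s); 0 remain; assigned so far: [1, 2, 3]

Answer: 0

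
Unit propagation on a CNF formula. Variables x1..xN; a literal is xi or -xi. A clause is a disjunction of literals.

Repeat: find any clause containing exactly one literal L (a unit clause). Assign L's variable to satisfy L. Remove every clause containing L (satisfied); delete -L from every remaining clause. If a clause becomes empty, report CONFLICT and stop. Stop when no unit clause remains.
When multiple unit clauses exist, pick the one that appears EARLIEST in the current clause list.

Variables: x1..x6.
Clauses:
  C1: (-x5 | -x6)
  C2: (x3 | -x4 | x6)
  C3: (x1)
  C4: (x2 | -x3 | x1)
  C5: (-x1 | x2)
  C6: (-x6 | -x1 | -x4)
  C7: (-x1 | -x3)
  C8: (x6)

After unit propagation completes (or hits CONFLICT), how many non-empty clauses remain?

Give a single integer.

unit clause [1] forces x1=T; simplify:
  drop -1 from [-1, 2] -> [2]
  drop -1 from [-6, -1, -4] -> [-6, -4]
  drop -1 from [-1, -3] -> [-3]
  satisfied 2 clause(s); 6 remain; assigned so far: [1]
unit clause [2] forces x2=T; simplify:
  satisfied 1 clause(s); 5 remain; assigned so far: [1, 2]
unit clause [-3] forces x3=F; simplify:
  drop 3 from [3, -4, 6] -> [-4, 6]
  satisfied 1 clause(s); 4 remain; assigned so far: [1, 2, 3]
unit clause [6] forces x6=T; simplify:
  drop -6 from [-5, -6] -> [-5]
  drop -6 from [-6, -4] -> [-4]
  satisfied 2 clause(s); 2 remain; assigned so far: [1, 2, 3, 6]
unit clause [-5] forces x5=F; simplify:
  satisfied 1 clause(s); 1 remain; assigned so far: [1, 2, 3, 5, 6]
unit clause [-4] forces x4=F; simplify:
  satisfied 1 clause(s); 0 remain; assigned so far: [1, 2, 3, 4, 5, 6]

Answer: 0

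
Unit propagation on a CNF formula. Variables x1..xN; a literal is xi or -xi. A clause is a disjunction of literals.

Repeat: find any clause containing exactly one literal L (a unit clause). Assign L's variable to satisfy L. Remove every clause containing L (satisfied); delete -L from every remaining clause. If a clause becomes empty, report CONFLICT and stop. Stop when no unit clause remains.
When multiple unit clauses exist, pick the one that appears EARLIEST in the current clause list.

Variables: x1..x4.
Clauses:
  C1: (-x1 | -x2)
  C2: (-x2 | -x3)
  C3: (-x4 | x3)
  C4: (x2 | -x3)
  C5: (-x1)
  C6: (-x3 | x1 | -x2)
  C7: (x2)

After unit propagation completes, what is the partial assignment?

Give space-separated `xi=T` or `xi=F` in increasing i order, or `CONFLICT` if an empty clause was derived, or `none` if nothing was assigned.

Answer: x1=F x2=T x3=F x4=F

Derivation:
unit clause [-1] forces x1=F; simplify:
  drop 1 from [-3, 1, -2] -> [-3, -2]
  satisfied 2 clause(s); 5 remain; assigned so far: [1]
unit clause [2] forces x2=T; simplify:
  drop -2 from [-2, -3] -> [-3]
  drop -2 from [-3, -2] -> [-3]
  satisfied 2 clause(s); 3 remain; assigned so far: [1, 2]
unit clause [-3] forces x3=F; simplify:
  drop 3 from [-4, 3] -> [-4]
  satisfied 2 clause(s); 1 remain; assigned so far: [1, 2, 3]
unit clause [-4] forces x4=F; simplify:
  satisfied 1 clause(s); 0 remain; assigned so far: [1, 2, 3, 4]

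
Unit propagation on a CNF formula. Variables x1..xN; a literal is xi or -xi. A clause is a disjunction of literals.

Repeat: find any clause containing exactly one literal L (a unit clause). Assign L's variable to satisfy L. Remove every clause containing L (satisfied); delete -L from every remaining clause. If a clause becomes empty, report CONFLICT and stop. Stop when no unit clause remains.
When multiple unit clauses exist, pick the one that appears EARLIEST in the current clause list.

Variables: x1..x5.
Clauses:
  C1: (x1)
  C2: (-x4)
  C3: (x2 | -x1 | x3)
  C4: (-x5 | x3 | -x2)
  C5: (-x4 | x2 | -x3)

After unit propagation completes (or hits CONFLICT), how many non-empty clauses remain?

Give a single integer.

Answer: 2

Derivation:
unit clause [1] forces x1=T; simplify:
  drop -1 from [2, -1, 3] -> [2, 3]
  satisfied 1 clause(s); 4 remain; assigned so far: [1]
unit clause [-4] forces x4=F; simplify:
  satisfied 2 clause(s); 2 remain; assigned so far: [1, 4]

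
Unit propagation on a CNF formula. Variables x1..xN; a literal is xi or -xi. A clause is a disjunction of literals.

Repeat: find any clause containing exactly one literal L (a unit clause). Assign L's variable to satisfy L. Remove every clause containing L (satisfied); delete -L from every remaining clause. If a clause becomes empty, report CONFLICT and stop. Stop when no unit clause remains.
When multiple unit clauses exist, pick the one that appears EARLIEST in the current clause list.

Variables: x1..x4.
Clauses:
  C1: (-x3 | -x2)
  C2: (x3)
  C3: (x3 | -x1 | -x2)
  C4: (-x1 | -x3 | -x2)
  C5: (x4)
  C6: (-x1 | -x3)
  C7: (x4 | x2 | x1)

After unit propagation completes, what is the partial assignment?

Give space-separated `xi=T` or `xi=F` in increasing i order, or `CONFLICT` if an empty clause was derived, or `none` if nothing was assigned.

Answer: x1=F x2=F x3=T x4=T

Derivation:
unit clause [3] forces x3=T; simplify:
  drop -3 from [-3, -2] -> [-2]
  drop -3 from [-1, -3, -2] -> [-1, -2]
  drop -3 from [-1, -3] -> [-1]
  satisfied 2 clause(s); 5 remain; assigned so far: [3]
unit clause [-2] forces x2=F; simplify:
  drop 2 from [4, 2, 1] -> [4, 1]
  satisfied 2 clause(s); 3 remain; assigned so far: [2, 3]
unit clause [4] forces x4=T; simplify:
  satisfied 2 clause(s); 1 remain; assigned so far: [2, 3, 4]
unit clause [-1] forces x1=F; simplify:
  satisfied 1 clause(s); 0 remain; assigned so far: [1, 2, 3, 4]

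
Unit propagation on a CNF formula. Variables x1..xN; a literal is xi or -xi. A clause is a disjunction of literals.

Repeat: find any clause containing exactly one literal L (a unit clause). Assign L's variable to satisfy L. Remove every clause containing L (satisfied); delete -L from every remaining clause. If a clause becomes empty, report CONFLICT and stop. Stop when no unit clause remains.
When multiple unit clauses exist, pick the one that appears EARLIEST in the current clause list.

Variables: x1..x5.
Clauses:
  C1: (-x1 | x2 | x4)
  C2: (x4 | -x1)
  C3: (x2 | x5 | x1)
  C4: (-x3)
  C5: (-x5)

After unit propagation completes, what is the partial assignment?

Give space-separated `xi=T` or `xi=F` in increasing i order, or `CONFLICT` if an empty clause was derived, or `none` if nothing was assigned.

Answer: x3=F x5=F

Derivation:
unit clause [-3] forces x3=F; simplify:
  satisfied 1 clause(s); 4 remain; assigned so far: [3]
unit clause [-5] forces x5=F; simplify:
  drop 5 from [2, 5, 1] -> [2, 1]
  satisfied 1 clause(s); 3 remain; assigned so far: [3, 5]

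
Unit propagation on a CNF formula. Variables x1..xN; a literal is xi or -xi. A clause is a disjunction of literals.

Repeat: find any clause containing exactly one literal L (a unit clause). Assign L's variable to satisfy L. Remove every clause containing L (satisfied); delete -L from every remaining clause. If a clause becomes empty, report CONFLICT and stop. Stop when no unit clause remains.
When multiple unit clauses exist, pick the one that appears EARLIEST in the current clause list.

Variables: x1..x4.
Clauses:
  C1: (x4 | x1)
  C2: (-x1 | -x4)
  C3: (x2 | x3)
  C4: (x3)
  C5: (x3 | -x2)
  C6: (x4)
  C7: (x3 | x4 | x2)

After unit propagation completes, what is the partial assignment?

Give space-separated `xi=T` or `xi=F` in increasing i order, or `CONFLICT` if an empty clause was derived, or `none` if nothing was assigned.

Answer: x1=F x3=T x4=T

Derivation:
unit clause [3] forces x3=T; simplify:
  satisfied 4 clause(s); 3 remain; assigned so far: [3]
unit clause [4] forces x4=T; simplify:
  drop -4 from [-1, -4] -> [-1]
  satisfied 2 clause(s); 1 remain; assigned so far: [3, 4]
unit clause [-1] forces x1=F; simplify:
  satisfied 1 clause(s); 0 remain; assigned so far: [1, 3, 4]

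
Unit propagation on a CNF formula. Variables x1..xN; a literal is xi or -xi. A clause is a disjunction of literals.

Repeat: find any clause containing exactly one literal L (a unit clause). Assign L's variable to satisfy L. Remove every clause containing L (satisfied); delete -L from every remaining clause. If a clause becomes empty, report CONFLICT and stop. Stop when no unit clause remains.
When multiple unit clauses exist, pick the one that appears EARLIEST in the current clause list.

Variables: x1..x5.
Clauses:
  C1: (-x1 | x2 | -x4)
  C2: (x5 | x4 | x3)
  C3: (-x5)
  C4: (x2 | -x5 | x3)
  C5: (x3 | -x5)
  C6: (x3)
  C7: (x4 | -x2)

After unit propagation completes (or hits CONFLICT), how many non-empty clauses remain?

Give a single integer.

Answer: 2

Derivation:
unit clause [-5] forces x5=F; simplify:
  drop 5 from [5, 4, 3] -> [4, 3]
  satisfied 3 clause(s); 4 remain; assigned so far: [5]
unit clause [3] forces x3=T; simplify:
  satisfied 2 clause(s); 2 remain; assigned so far: [3, 5]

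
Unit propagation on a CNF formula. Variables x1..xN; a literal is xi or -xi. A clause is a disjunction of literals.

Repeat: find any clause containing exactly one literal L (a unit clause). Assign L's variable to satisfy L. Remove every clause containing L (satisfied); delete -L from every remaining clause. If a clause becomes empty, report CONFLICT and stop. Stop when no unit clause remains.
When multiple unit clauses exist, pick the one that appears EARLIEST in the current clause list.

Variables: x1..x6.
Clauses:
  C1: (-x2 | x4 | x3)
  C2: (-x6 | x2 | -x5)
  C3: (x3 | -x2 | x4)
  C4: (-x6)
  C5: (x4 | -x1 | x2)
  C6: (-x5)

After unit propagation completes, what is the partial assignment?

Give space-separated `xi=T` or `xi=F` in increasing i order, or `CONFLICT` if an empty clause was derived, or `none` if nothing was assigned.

unit clause [-6] forces x6=F; simplify:
  satisfied 2 clause(s); 4 remain; assigned so far: [6]
unit clause [-5] forces x5=F; simplify:
  satisfied 1 clause(s); 3 remain; assigned so far: [5, 6]

Answer: x5=F x6=F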